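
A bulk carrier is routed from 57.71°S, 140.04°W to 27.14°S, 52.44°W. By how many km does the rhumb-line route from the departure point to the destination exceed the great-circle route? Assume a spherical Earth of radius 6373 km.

395 km

Great circle: cos σ = sin φ₁ sin φ₂ + cos φ₁ cos φ₂ cos Δλ,  σ = 1.1532 rad → d_gc = 7349.6 km
Rhumb line: Δψ = +0.7472, q = Δφ/Δψ = 0.7141, d_rh = R√(Δφ²+q²Δλ²) = 7744.2 km
Excess = 7744.2 − 7349.6 = 394.6 ≈ 395 km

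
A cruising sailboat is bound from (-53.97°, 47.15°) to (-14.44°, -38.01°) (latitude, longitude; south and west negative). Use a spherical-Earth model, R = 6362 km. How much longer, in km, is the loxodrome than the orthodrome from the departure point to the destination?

312 km

Great circle: cos σ = sin φ₁ sin φ₂ + cos φ₁ cos φ₂ cos Δλ,  σ = 1.3184 rad → d_gc = 8387.7 km
Rhumb line: Δψ = +0.8686, q = Δφ/Δψ = 0.7943, d_rh = R√(Δφ²+q²Δλ²) = 8699.8 km
Excess = 8699.8 − 8387.7 = 312.1 ≈ 312 km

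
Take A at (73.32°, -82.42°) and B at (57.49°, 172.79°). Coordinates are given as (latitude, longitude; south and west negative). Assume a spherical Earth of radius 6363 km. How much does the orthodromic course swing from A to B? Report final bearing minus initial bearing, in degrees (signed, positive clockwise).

Initial bearing θ₁ = atan2(sin Δλ cos φ₂, cos φ₁ sin φ₂ − sin φ₁ cos φ₂ cos Δλ) = 305.71°
Final bearing θ₂ = (initial bearing from the destination back to the start) + 180° = 205.70°
Δθ = θ₂ − θ₁ = -100.0°

-100.0°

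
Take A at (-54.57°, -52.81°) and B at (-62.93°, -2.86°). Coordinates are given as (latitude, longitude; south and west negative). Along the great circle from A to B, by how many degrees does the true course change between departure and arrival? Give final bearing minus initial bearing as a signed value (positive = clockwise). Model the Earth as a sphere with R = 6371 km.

-43.5°

At departure: θ₁ = atan2(sin Δλ cos φ₂, cos φ₁ sin φ₂ − sin φ₁ cos φ₂ cos Δλ) = 128.55°
At arrival: θ₂ = atan2(sin Δλ cos φ₁, −cos φ₂ sin φ₁ + sin φ₂ cos φ₁ cos Δλ) = 85.02°
Δθ = θ₂ − θ₁ = -43.5°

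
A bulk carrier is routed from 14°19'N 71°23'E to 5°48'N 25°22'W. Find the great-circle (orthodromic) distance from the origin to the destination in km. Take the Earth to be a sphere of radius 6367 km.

Haversine: a = sin²(Δφ/2)+cos φ₁ cos φ₂ sin²(Δλ/2) = 0.54416;  σ = 2·atan2(√a,√(1−a))
σ = 95.067° → d = Rσ = 6367·1.65923 = 10564 km

10564 km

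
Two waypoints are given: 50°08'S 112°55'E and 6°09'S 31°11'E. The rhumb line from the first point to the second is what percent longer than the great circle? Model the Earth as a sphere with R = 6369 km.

2.5%

Great circle: σ = 1.3960 rad → d_gc = Rσ = 8891.4 km
Rhumb: Δφ = +0.7677, Δλ = -1.4265, Δψ = +0.9068, q = Δφ/Δψ = 0.8466 → d_rh = R√(Δφ²+q²Δλ²) = 9114.0 km
Excess = (9114.0 − 8891.4) / 8891.4 = 222.6 / 8891.4 = 2.50% ≈ 2.5%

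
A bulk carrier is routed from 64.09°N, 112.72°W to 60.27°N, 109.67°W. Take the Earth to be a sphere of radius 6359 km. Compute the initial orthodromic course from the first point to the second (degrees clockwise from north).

158.2°

θ = atan2( sin Δλ·cos φ₂ ,  cos φ₁ sin φ₂ − sin φ₁ cos φ₂ cos Δλ )
  = atan2(+0.0264, -0.0660) = 158.21°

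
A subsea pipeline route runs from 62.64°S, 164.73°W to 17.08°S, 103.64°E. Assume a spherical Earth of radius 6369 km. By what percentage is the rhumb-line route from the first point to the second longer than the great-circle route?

Great circle: σ = 1.3198 rad → d_gc = Rσ = 8405.9 km
Rhumb: Δφ = +0.7952, Δλ = -1.5992, Δψ = +1.1104, q = Δφ/Δψ = 0.7161 → d_rh = R√(Δφ²+q²Δλ²) = 8879.8 km
Excess = (8879.8 − 8405.9) / 8405.9 = 473.9 / 8405.9 = 5.64% ≈ 5.6%

5.6%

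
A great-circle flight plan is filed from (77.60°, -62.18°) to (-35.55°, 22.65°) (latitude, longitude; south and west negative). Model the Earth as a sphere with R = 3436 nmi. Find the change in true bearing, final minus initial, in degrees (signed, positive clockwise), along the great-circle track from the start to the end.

Initial bearing θ₁ = atan2(sin Δλ cos φ₂, cos φ₁ sin φ₂ − sin φ₁ cos φ₂ cos Δλ) = 103.63°
Final bearing θ₂ = (initial bearing from the destination back to the start) + 180° = 165.14°
Δθ = θ₂ − θ₁ = +61.5°

+61.5°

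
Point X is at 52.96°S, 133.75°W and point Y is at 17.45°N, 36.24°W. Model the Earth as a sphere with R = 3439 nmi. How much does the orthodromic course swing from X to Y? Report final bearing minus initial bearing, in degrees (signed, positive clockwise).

-46.1°

At departure: θ₁ = atan2(sin Δλ cos φ₂, cos φ₁ sin φ₂ − sin φ₁ cos φ₂ cos Δλ) = 85.10°
At arrival: θ₂ = atan2(sin Δλ cos φ₁, −cos φ₂ sin φ₁ + sin φ₂ cos φ₁ cos Δλ) = 38.99°
Δθ = θ₂ − θ₁ = -46.1°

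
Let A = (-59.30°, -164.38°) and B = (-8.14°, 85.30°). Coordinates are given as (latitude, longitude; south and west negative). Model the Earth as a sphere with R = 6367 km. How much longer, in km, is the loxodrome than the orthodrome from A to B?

742 km

Great circle: cos σ = sin φ₁ sin φ₂ + cos φ₁ cos φ₂ cos Δλ,  σ = 1.6246 rad → d_gc = 10343.7 km
Rhumb line: Δψ = +1.1502, q = Δφ/Δψ = 0.7763, d_rh = R√(Δφ²+q²Δλ²) = 11085.6 km
Excess = 11085.6 − 10343.7 = 741.9 ≈ 742 km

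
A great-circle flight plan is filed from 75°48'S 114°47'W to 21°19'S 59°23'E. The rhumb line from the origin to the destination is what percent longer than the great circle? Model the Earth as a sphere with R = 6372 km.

34.7%

Great circle: σ = 1.4454 rad → d_gc = Rσ = 9210.1 km
Rhumb: Δφ = +0.9509, Δλ = +3.0398, Δψ = +1.7021, q = Δφ/Δψ = 0.5587 → d_rh = R√(Δφ²+q²Δλ²) = 12402.3 km
Excess = (12402.3 − 9210.1) / 9210.1 = 3192.2 / 9210.1 = 34.66% ≈ 34.7%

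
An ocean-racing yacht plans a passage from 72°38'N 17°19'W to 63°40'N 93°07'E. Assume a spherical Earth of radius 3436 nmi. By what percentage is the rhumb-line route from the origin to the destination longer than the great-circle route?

15.3%

Great circle: σ = 0.6281 rad → d_gc = Rσ = 2158.14 nmi
Rhumb: Δφ = -0.1565, Δλ = +1.9274, Δψ = -0.4264, q = Δφ/Δψ = 0.3670 → d_rh = R√(Δφ²+q²Δλ²) = 2489.37 nmi
Excess = (2489.37 − 2158.14) / 2158.14 = 331.23 / 2158.14 = 15.348% ≈ 15.3%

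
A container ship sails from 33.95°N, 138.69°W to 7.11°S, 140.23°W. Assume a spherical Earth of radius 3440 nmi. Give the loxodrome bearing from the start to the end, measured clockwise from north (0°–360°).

Meridional parts: M(φ₁)=+0.6306, M(φ₂)=-0.1244 → ΔM = -0.7550;  Δλ = -0.0269 rad
tan C = Δλ / ΔM = +0.0356 → C = 182.04°

182.0°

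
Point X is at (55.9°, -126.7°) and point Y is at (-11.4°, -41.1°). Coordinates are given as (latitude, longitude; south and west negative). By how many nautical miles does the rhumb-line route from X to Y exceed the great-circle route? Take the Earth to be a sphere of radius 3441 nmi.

127 nmi

Great circle: cos σ = sin φ₁ sin φ₂ + cos φ₁ cos φ₂ cos Δλ,  σ = 1.6926 rad → d_gc = 5824.3 nmi
Rhumb line: Δψ = -1.3822, q = Δφ/Δψ = 0.8498, d_rh = R√(Δφ²+q²Δλ²) = 5951.6 nmi
Excess = 5951.6 − 5824.3 = 127.3 ≈ 127 nmi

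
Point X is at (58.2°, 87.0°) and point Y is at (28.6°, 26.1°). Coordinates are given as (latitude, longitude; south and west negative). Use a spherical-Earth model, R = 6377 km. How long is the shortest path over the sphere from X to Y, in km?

Haversine: a = sin²(Δφ/2)+cos φ₁ cos φ₂ sin²(Δλ/2) = 0.18408;  σ = 2·atan2(√a,√(1−a))
σ = 50.814° → d = Rσ = 6377·0.88687 = 5656 km

5656 km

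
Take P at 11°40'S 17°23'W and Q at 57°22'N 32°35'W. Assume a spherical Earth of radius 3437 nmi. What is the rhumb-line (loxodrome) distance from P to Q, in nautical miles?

4211 nmi

Δψ = ln[tan(π/4+φ₂/2)/tan(π/4+φ₁/2)] = +1.4335;  Δφ = +1.2049 rad,  Δλ = -0.2653 rad
q = Δφ/Δψ = 0.8405
d = R·√(Δφ² + q²Δλ²) = 3437·1.22532 = 4211 nmi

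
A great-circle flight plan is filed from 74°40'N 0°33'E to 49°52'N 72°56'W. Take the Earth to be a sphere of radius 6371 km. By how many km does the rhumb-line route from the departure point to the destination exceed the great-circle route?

Great circle: cos σ = sin φ₁ sin φ₂ + cos φ₁ cos φ₂ cos Δλ,  σ = 0.6668 rad → d_gc = 4248.4 km
Rhumb line: Δψ = -0.9983, q = Δφ/Δψ = 0.4336, d_rh = R√(Δφ²+q²Δλ²) = 4489.6 km
Excess = 4489.6 − 4248.4 = 241.2 ≈ 241 km

241 km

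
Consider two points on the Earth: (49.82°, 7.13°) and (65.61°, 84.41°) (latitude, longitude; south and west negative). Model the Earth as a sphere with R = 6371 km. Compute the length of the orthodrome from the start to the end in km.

4561 km

cos σ = sin φ₁ sin φ₂ + cos φ₁ cos φ₂ cos Δλ
      = sin(49.82°)sin(65.61°) + cos(49.82°)cos(65.61°)cos(77.28°) = 0.7545
σ = 41.018° → d = Rσ = 6371·0.71590 = 4561 km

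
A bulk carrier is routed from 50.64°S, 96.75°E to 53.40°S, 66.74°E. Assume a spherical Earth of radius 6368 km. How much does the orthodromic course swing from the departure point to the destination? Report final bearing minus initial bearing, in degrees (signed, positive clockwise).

+23.9°

Initial bearing θ₁ = atan2(sin Δλ cos φ₂, cos φ₁ sin φ₂ − sin φ₁ cos φ₂ cos Δλ) = 249.76°
Final bearing θ₂ = (initial bearing from the destination back to the start) + 180° = 273.63°
Δθ = θ₂ − θ₁ = +23.9°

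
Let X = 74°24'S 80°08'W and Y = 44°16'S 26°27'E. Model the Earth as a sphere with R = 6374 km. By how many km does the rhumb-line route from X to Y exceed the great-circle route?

709 km

Great circle: cos σ = sin φ₁ sin φ₂ + cos φ₁ cos φ₂ cos Δλ,  σ = 0.9055 rad → d_gc = 5771.4 km
Rhumb line: Δψ = +1.1245, q = Δφ/Δψ = 0.4677, d_rh = R√(Δφ²+q²Δλ²) = 6480.0 km
Excess = 6480.0 − 5771.4 = 708.6 ≈ 709 km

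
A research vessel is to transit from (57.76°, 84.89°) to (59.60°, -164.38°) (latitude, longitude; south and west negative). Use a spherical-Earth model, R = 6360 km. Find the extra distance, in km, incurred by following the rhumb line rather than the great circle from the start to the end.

768 km

Great circle: cos σ = sin φ₁ sin φ₂ + cos φ₁ cos φ₂ cos Δλ,  σ = 0.8841 rad → d_gc = 5622.9 km
Rhumb line: Δψ = +0.0618, q = Δφ/Δψ = 0.5197, d_rh = R√(Δφ²+q²Δλ²) = 6390.8 km
Excess = 6390.8 − 5622.9 = 767.9 ≈ 768 km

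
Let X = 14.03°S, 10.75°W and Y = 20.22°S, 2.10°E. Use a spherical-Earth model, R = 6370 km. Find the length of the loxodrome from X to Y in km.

1528 km

Rhumb course C = atan2(Δλ, Δψ) with Δψ = ln[tan(π/4+φ₂/2)/tan(π/4+φ₁/2)] = -0.1131, Δλ = +0.2243 → C = 116.76°
d = R·|Δφ| / |cos C| = 6370·0.10804 / 0.45032 = 1528 km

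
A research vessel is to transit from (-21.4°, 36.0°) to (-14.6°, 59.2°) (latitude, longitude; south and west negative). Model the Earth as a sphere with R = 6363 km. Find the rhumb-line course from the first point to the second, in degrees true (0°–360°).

Meridional parts: M(φ₁)=-0.3825, M(φ₂)=-0.2576 → ΔM = +0.1249;  Δλ = +0.4049 rad
tan C = Δλ / ΔM = +3.2425 → C = 72.86°

72.9°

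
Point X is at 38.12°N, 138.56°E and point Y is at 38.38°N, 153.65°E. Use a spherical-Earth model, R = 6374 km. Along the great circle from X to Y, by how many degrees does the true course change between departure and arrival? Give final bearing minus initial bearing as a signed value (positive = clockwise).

+9.4°

At departure: θ₁ = atan2(sin Δλ cos φ₂, cos φ₁ sin φ₂ − sin φ₁ cos φ₂ cos Δλ) = 84.06°
At arrival: θ₂ = atan2(sin Δλ cos φ₁, −cos φ₂ sin φ₁ + sin φ₂ cos φ₁ cos Δλ) = 93.44°
Δθ = θ₂ − θ₁ = +9.4°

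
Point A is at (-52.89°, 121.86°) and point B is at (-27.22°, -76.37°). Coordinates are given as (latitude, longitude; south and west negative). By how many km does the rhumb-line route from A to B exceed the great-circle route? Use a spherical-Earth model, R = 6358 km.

2845 km

Great circle: cos σ = sin φ₁ sin φ₂ + cos φ₁ cos φ₂ cos Δλ,  σ = 1.7161 rad → d_gc = 10911.2 km
Rhumb line: Δψ = +0.5976, q = Δφ/Δψ = 0.7497, d_rh = R√(Δφ²+q²Δλ²) = 13756.0 km
Excess = 13756.0 − 10911.2 = 2844.8 ≈ 2845 km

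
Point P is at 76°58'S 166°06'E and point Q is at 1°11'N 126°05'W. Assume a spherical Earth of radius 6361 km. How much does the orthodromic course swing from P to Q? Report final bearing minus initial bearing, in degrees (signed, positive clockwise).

Initial bearing θ₁ = atan2(sin Δλ cos φ₂, cos φ₁ sin φ₂ − sin φ₁ cos φ₂ cos Δλ) = 68.09°
Final bearing θ₂ = (initial bearing from the destination back to the start) + 180° = 12.08°
Δθ = θ₂ − θ₁ = -56.0°

-56.0°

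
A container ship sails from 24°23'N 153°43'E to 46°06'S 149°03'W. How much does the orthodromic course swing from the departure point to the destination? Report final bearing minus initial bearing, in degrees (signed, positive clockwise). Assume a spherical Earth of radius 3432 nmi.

-14.3°

At departure: θ₁ = atan2(sin Δλ cos φ₂, cos φ₁ sin φ₂ − sin φ₁ cos φ₂ cos Δλ) = 144.29°
At arrival: θ₂ = atan2(sin Δλ cos φ₁, −cos φ₂ sin φ₁ + sin φ₂ cos φ₁ cos Δλ) = 129.95°
Δθ = θ₂ − θ₁ = -14.3°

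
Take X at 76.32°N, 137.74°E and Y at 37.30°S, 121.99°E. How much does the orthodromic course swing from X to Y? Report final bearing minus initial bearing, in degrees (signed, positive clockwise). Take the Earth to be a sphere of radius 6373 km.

At departure: θ₁ = atan2(sin Δλ cos φ₂, cos φ₁ sin φ₂ − sin φ₁ cos φ₂ cos Δλ) = 193.68°
At arrival: θ₂ = atan2(sin Δλ cos φ₁, −cos φ₂ sin φ₁ + sin φ₂ cos φ₁ cos Δλ) = 184.03°
Δθ = θ₂ − θ₁ = -9.6°

-9.6°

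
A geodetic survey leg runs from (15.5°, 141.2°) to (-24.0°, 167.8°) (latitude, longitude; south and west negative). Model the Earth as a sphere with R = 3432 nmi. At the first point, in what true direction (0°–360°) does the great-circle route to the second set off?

θ = atan2( sin Δλ·cos φ₂ ,  cos φ₁ sin φ₂ − sin φ₁ cos φ₂ cos Δλ )
  = atan2(+0.4090, -0.6102) = 146.17°

146.2°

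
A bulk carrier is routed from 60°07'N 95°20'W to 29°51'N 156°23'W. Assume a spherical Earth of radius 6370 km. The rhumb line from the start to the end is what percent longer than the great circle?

2.6%

Great circle: σ = 0.8754 rad → d_gc = Rσ = 5576.0 km
Rhumb: Δφ = -0.5283, Δλ = -1.0655, Δψ = -0.7748, q = Δφ/Δψ = 0.6818 → d_rh = R√(Δφ²+q²Δλ²) = 5721.9 km
Excess = (5721.9 − 5576.0) / 5576.0 = 145.9 / 5576.0 = 2.62% ≈ 2.6%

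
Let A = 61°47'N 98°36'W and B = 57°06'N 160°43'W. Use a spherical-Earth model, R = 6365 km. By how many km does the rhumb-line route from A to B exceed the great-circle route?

Great circle: cos σ = sin φ₁ sin φ₂ + cos φ₁ cos φ₂ cos Δλ,  σ = 0.5356 rad → d_gc = 3409.2 km
Rhumb line: Δψ = -0.1611, q = Δφ/Δψ = 0.5075, d_rh = R√(Δφ²+q²Δλ²) = 3540.2 km
Excess = 3540.2 − 3409.2 = 131.0 ≈ 131 km

131 km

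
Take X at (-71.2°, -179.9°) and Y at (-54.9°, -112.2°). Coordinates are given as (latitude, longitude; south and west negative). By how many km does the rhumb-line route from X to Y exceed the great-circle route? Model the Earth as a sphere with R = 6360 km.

175 km

Great circle: cos σ = sin φ₁ sin φ₂ + cos φ₁ cos φ₂ cos Δλ,  σ = 0.5646 rad → d_gc = 3590.7 km
Rhumb line: Δψ = +0.6473, q = Δφ/Δψ = 0.4395, d_rh = R√(Δφ²+q²Δλ²) = 3766.0 km
Excess = 3766.0 − 3590.7 = 175.3 ≈ 175 km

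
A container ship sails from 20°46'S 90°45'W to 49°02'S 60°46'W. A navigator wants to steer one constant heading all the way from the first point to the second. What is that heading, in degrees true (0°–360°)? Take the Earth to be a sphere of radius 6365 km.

139.6°

Meridional parts: M(φ₁)=-0.3707, M(φ₂)=-0.9847 → ΔM = -0.6140;  Δλ = +0.5233 rad
tan C = Δλ / ΔM = -0.8522 → C = 139.56°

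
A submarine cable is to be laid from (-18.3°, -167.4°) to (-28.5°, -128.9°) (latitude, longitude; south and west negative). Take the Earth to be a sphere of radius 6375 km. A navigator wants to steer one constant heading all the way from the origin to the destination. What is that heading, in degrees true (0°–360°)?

Δψ = ln[tan(π/4+φ₂/2)/tan(π/4+φ₁/2)] = -0.1943
Δλ = +0.6720 rad (taken the short way round)
course = atan2(Δλ, Δψ) = 106.13°

106.1°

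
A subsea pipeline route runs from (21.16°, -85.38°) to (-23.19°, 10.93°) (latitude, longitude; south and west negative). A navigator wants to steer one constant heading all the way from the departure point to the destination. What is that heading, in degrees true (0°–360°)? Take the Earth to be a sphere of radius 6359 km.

115.3°

Meridional parts: M(φ₁)=+0.3780, M(φ₂)=-0.4163 → ΔM = -0.7943;  Δλ = +1.6809 rad
tan C = Δλ / ΔM = -2.1163 → C = 115.29°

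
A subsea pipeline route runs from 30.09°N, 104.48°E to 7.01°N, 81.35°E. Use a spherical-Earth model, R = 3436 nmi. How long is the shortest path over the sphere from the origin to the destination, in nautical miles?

1900 nmi

Haversine: a = sin²(Δφ/2)+cos φ₁ cos φ₂ sin²(Δλ/2) = 0.07454;  σ = 2·atan2(√a,√(1−a))
σ = 31.687° → d = Rσ = 3436·0.55305 = 1900 nmi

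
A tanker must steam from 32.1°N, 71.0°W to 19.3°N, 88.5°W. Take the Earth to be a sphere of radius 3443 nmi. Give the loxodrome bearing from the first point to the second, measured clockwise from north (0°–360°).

230.8°

Meridional parts: M(φ₁)=+0.5921, M(φ₂)=+0.3434 → ΔM = -0.2487;  Δλ = -0.3054 rad
tan C = Δλ / ΔM = +1.2282 → C = 230.85°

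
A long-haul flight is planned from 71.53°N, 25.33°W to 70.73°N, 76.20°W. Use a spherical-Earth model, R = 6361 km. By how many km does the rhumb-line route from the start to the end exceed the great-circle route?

54 km

Great circle: cos σ = sin φ₁ sin φ₂ + cos φ₁ cos φ₂ cos Δλ,  σ = 0.2790 rad → d_gc = 1774.7 km
Rhumb line: Δψ = -0.0432, q = Δφ/Δψ = 0.3234, d_rh = R√(Δφ²+q²Δλ²) = 1828.5 km
Excess = 1828.5 − 1774.7 = 53.8 ≈ 54 km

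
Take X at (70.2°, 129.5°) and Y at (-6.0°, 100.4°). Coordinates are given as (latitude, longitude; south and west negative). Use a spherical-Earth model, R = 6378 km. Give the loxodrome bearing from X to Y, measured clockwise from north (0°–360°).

Δψ = ln[tan(π/4+φ₂/2)/tan(π/4+φ₁/2)] = -1.8506
Δλ = -0.5079 rad (taken the short way round)
course = atan2(Δλ, Δψ) = 195.35°

195.3°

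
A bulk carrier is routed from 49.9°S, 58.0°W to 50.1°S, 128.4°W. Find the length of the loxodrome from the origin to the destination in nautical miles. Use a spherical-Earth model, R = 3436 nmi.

2714 nmi

Δψ = ln[tan(π/4+φ₂/2)/tan(π/4+φ₁/2)] = -0.0054;  Δφ = -0.0035 rad,  Δλ = -1.2287 rad
q = Δφ/Δψ = 0.6428
d = R·√(Δφ² + q²Δλ²) = 3436·0.78981 = 2714 nmi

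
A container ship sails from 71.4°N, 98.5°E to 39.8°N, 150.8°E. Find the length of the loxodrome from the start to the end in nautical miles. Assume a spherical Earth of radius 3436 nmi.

2510 nmi

Δψ = ln[tan(π/4+φ₂/2)/tan(π/4+φ₁/2)] = -1.0510;  Δφ = -0.5515 rad,  Δλ = +0.9128 rad
q = Δφ/Δψ = 0.5248
d = R·√(Δφ² + q²Δλ²) = 3436·0.73049 = 2510 nmi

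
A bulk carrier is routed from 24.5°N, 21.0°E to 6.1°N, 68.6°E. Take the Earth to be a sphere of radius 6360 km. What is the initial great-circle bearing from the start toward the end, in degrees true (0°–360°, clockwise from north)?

N = sin Δλ·cos φ₂ = +0.7343;  D = cos φ₁ sin φ₂ − sin φ₁ cos φ₂ cos Δλ = -0.1813
initial course = atan2(N, D) = 103.87°

103.9°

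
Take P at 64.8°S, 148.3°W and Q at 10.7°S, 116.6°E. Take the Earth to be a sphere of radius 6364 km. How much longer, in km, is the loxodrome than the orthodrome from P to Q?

Great circle: cos σ = sin φ₁ sin φ₂ + cos φ₁ cos φ₂ cos Δλ,  σ = 1.4396 rad → d_gc = 9161.7 km
Rhumb line: Δψ = +1.3104, q = Δφ/Δψ = 0.7206, d_rh = R√(Δφ²+q²Δλ²) = 9697.5 km
Excess = 9697.5 − 9161.7 = 535.8 ≈ 536 km

536 km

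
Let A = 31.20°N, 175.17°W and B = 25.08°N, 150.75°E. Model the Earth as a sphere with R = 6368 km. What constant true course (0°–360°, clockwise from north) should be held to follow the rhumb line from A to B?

Δψ = ln[tan(π/4+φ₂/2)/tan(π/4+φ₁/2)] = -0.1212
Δλ = -0.5948 rad (taken the short way round)
course = atan2(Δλ, Δψ) = 258.48°

258.5°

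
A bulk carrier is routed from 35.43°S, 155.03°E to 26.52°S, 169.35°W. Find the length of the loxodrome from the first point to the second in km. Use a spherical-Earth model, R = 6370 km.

3531 km

Δψ = ln[tan(π/4+φ₂/2)/tan(π/4+φ₁/2)] = +0.1817;  Δφ = +0.1555 rad,  Δλ = +0.6217 rad
q = Δφ/Δψ = 0.8559
d = R·√(Δφ² + q²Δλ²) = 6370·0.55436 = 3531 km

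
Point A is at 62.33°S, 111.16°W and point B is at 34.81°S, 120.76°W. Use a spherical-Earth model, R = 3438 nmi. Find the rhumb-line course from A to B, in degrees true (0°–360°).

Δψ = ln[tan(π/4+φ₂/2)/tan(π/4+φ₁/2)] = +0.7525
Δλ = -0.1676 rad (taken the short way round)
course = atan2(Δλ, Δψ) = 347.45°

347.4°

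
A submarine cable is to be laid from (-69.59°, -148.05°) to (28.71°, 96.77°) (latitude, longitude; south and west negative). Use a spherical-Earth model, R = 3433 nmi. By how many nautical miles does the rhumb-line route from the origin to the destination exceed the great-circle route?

Great circle: cos σ = sin φ₁ sin φ₂ + cos φ₁ cos φ₂ cos Δλ,  σ = 2.1900 rad → d_gc = 7518.1 nmi
Rhumb line: Δψ = +2.2382, q = Δφ/Δψ = 0.7665, d_rh = R√(Δφ²+q²Δλ²) = 7916.8 nmi
Excess = 7916.8 − 7518.1 = 398.7 ≈ 399 nmi

399 nmi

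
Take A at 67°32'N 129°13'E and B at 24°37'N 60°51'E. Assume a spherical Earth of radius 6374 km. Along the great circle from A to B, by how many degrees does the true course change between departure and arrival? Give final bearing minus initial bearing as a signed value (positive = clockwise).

At departure: θ₁ = atan2(sin Δλ cos φ₂, cos φ₁ sin φ₂ − sin φ₁ cos φ₂ cos Δλ) = 259.90°
At arrival: θ₂ = atan2(sin Δλ cos φ₁, −cos φ₂ sin φ₁ + sin φ₂ cos φ₁ cos Δλ) = 204.45°
Δθ = θ₂ − θ₁ = -55.5°

-55.5°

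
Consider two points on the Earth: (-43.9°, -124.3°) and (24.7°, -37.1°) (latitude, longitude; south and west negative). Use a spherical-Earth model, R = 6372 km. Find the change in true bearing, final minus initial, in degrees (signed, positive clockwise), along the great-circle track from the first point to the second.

-21.8°

At departure: θ₁ = atan2(sin Δλ cos φ₂, cos φ₁ sin φ₂ − sin φ₁ cos φ₂ cos Δλ) = 69.91°
At arrival: θ₂ = atan2(sin Δλ cos φ₁, −cos φ₂ sin φ₁ + sin φ₂ cos φ₁ cos Δλ) = 48.15°
Δθ = θ₂ − θ₁ = -21.8°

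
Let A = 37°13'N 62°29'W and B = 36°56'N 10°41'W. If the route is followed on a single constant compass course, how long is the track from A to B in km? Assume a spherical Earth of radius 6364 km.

4591 km

Δψ = ln[tan(π/4+φ₂/2)/tan(π/4+φ₁/2)] = -0.0062;  Δφ = -0.0049 rad,  Δλ = +0.9041 rad
q = Δφ/Δψ = 0.7978
d = R·√(Δφ² + q²Δλ²) = 6364·0.72133 = 4591 km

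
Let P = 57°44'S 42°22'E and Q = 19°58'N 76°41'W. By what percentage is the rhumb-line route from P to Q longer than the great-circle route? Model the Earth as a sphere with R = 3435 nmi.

Great circle: σ = 2.1322 rad → d_gc = Rσ = 7324.2 nmi
Rhumb: Δφ = +1.3561, Δλ = -2.0778, Δψ = +1.5962, q = Δφ/Δψ = 0.8496 → d_rh = R√(Δφ²+q²Δλ²) = 7646.6 nmi
Excess = (7646.6 − 7324.2) / 7324.2 = 322.4 / 7324.2 = 4.40% ≈ 4.4%

4.4%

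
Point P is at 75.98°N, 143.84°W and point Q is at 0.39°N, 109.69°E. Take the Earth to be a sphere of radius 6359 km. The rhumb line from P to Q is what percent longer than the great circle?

8.1%

Great circle: σ = 1.6329 rad → d_gc = Rσ = 10383.7 km
Rhumb: Δφ = -1.3193, Δλ = -1.8583, Δψ = -2.0891, q = Δφ/Δψ = 0.6315 → d_rh = R√(Δφ²+q²Δλ²) = 11228.1 km
Excess = (11228.1 − 10383.7) / 10383.7 = 844.4 / 10383.7 = 8.13% ≈ 8.1%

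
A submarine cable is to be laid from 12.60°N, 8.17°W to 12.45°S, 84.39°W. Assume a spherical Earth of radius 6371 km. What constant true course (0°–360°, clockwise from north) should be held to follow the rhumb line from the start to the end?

Δψ = ln[tan(π/4+φ₂/2)/tan(π/4+φ₁/2)] = -0.4407
Δλ = -1.3303 rad (taken the short way round)
course = atan2(Δλ, Δψ) = 251.67°

251.7°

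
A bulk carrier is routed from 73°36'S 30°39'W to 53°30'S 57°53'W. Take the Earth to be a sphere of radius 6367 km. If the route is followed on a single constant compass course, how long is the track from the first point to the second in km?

2576 km

Δψ = ln[tan(π/4+φ₂/2)/tan(π/4+φ₁/2)] = +0.8278;  Δφ = +0.3508 rad,  Δλ = -0.4753 rad
q = Δφ/Δψ = 0.4238
d = R·√(Δφ² + q²Δλ²) = 6367·0.40453 = 2576 km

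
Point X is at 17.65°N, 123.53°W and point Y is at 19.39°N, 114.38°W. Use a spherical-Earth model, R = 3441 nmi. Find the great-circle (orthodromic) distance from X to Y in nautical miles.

531 nmi

cos σ = sin φ₁ sin φ₂ + cos φ₁ cos φ₂ cos Δλ
      = sin(17.65°)sin(19.39°) + cos(17.65°)cos(19.39°)cos(9.15°) = 0.9881
σ = 8.848° → d = Rσ = 3441·0.15442 = 531 nmi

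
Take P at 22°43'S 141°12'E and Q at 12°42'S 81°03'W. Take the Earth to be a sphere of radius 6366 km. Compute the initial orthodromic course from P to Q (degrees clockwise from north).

N = sin Δλ·cos φ₂ = +0.6559;  D = cos φ₁ sin φ₂ − sin φ₁ cos φ₂ cos Δλ = -0.4817
initial course = atan2(N, D) = 126.29°

126.3°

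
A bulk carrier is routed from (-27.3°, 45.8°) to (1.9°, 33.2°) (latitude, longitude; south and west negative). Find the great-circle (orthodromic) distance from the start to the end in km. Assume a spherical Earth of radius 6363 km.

3512 km

Haversine: a = sin²(Δφ/2)+cos φ₁ cos φ₂ sin²(Δλ/2) = 0.07423;  σ = 2·atan2(√a,√(1−a))
σ = 31.621° → d = Rσ = 6363·0.55189 = 3512 km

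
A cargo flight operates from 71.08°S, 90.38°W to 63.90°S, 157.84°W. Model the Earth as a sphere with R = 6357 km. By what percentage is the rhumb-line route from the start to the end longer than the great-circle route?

5.2%

Great circle: σ = 0.4413 rad → d_gc = Rσ = 2805.4 km
Rhumb: Δφ = +0.1253, Δλ = -1.1774, Δψ = +0.3301, q = Δφ/Δψ = 0.3797 → d_rh = R√(Δφ²+q²Δλ²) = 2951.2 km
Excess = (2951.2 − 2805.4) / 2805.4 = 145.8 / 2805.4 = 5.20% ≈ 5.2%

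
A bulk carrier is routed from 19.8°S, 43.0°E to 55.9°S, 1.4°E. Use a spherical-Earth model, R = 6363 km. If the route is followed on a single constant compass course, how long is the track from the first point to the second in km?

5329 km

Rhumb course C = atan2(Δλ, Δψ) with Δψ = ln[tan(π/4+φ₂/2)/tan(π/4+φ₁/2)] = -0.8293, Δλ = -0.7261 → C = 221.20°
d = R·|Δφ| / |cos C| = 6363·0.63006 / 0.75238 = 5329 km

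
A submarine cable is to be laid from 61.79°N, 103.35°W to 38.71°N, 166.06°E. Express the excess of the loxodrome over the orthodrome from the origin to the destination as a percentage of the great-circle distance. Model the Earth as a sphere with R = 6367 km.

Great circle: σ = 0.9917 rad → d_gc = Rσ = 6313.9 km
Rhumb: Δφ = -0.4028, Δλ = -1.5811, Δψ = -0.6474, q = Δφ/Δψ = 0.6222 → d_rh = R√(Δφ²+q²Δλ²) = 6768.3 km
Excess = (6768.3 − 6313.9) / 6313.9 = 454.4 / 6313.9 = 7.20% ≈ 7.2%

7.2%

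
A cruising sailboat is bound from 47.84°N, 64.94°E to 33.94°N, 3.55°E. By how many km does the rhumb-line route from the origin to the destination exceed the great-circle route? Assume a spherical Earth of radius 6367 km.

Great circle: cos σ = sin φ₁ sin φ₂ + cos φ₁ cos φ₂ cos Δλ,  σ = 0.8223 rad → d_gc = 5235.8 km
Rhumb line: Δψ = -0.3229, q = Δφ/Δψ = 0.7513, d_rh = R√(Δφ²+q²Δλ²) = 5353.1 km
Excess = 5353.1 − 5235.8 = 117.3 ≈ 117 km

117 km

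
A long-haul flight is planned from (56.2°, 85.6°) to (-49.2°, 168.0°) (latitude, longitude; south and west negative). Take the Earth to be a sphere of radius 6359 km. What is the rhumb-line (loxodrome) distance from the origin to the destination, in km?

14013 km

Rhumb course C = atan2(Δλ, Δψ) with Δψ = ln[tan(π/4+φ₂/2)/tan(π/4+φ₁/2)] = -2.1804, Δλ = +1.4382 → C = 146.59°
d = R·|Δφ| / |cos C| = 6359·1.83958 / 0.83478 = 14013 km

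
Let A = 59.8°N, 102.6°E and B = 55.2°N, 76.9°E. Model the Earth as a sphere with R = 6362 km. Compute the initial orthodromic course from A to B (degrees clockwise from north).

262.8°

θ = atan2( sin Δλ·cos φ₂ ,  cos φ₁ sin φ₂ − sin φ₁ cos φ₂ cos Δλ )
  = atan2(-0.2475, -0.0314) = 262.77°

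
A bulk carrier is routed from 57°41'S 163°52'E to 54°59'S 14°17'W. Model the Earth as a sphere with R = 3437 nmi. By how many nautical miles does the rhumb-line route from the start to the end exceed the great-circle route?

1885 nmi

Great circle: cos σ = sin φ₁ sin φ₂ + cos φ₁ cos φ₂ cos Δλ,  σ = 1.1750 rad → d_gc = 4038.5 nmi
Rhumb line: Δψ = +0.0850, q = Δφ/Δψ = 0.5541, d_rh = R√(Δφ²+q²Δλ²) = 5923.5 nmi
Excess = 5923.5 − 4038.5 = 1885.0 ≈ 1885 nmi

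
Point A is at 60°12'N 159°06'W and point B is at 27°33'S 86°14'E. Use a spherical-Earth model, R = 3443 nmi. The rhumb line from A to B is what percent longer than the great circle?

Great circle: σ = 2.1960 rad → d_gc = Rσ = 7560.8 nmi
Rhumb: Δφ = -1.5315, Δλ = -2.0013, Δψ = -1.8245, q = Δφ/Δψ = 0.8394 → d_rh = R√(Δφ²+q²Δλ²) = 7827.0 nmi
Excess = (7827.0 − 7560.8) / 7560.8 = 266.2 / 7560.8 = 3.52% ≈ 3.5%

3.5%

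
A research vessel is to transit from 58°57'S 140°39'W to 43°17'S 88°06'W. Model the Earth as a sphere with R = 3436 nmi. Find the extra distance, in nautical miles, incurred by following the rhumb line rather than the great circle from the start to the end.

47 nmi

Great circle: cos σ = sin φ₁ sin φ₂ + cos φ₁ cos φ₂ cos Δλ,  σ = 0.6169 rad → d_gc = 2119.60 nmi
Rhumb line: Δψ = +0.4413, q = Δφ/Δψ = 0.6197, d_rh = R√(Δφ²+q²Δλ²) = 2167.09 nmi
Excess = 2167.09 − 2119.60 = 47.49 ≈ 47 nmi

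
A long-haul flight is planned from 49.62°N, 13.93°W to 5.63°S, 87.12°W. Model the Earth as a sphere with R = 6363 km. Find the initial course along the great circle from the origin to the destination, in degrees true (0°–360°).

253.5°

θ = atan2( sin Δλ·cos φ₂ ,  cos φ₁ sin φ₂ − sin φ₁ cos φ₂ cos Δλ )
  = atan2(-0.9527, -0.2828) = 253.47°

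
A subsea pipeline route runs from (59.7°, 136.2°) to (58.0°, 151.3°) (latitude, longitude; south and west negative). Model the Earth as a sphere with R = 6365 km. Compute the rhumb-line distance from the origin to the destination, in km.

888 km

Rhumb course C = atan2(Δλ, Δψ) with Δψ = ln[tan(π/4+φ₂/2)/tan(π/4+φ₁/2)] = -0.0574, Δλ = +0.2635 → C = 102.28°
d = R·|Δφ| / |cos C| = 6365·0.02967 / 0.21271 = 888 km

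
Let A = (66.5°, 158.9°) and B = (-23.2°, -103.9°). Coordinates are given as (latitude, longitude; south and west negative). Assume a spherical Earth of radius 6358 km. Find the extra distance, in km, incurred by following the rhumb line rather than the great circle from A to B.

Great circle: cos σ = sin φ₁ sin φ₂ + cos φ₁ cos φ₂ cos Δλ,  σ = 1.9902 rad → d_gc = 12653.61 km
Rhumb line: Δψ = -1.9867, q = Δφ/Δψ = 0.7880, d_rh = R√(Δφ²+q²Δλ²) = 13089.12 km
Excess = 13089.12 − 12653.61 = 435.51 ≈ 436 km

436 km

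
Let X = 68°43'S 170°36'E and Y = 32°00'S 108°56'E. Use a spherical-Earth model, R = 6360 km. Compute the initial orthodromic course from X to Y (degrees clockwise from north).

283.8°

N = sin Δλ·cos φ₂ = -0.7465;  D = cos φ₁ sin φ₂ − sin φ₁ cos φ₂ cos Δλ = +0.1827
initial course = atan2(N, D) = 283.75°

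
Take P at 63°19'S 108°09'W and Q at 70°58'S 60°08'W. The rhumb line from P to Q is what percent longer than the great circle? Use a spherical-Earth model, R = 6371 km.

2.5%

Great circle: σ = 0.3404 rad → d_gc = Rσ = 2168.8 km
Rhumb: Δφ = -0.1335, Δλ = +0.8380, Δψ = -0.3469, q = Δφ/Δψ = 0.3849 → d_rh = R√(Δφ²+q²Δλ²) = 2224.1 km
Excess = (2224.1 − 2168.8) / 2168.8 = 55.3 / 2168.8 = 2.5498% ≈ 2.5%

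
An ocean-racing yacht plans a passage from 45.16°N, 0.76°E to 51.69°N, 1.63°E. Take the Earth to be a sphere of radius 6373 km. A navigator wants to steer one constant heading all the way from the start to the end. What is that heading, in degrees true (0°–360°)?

Δψ = ln[tan(π/4+φ₂/2)/tan(π/4+φ₁/2)] = +0.1721
Δλ = +0.0152 rad (taken the short way round)
course = atan2(Δλ, Δψ) = 5.04°

5.0°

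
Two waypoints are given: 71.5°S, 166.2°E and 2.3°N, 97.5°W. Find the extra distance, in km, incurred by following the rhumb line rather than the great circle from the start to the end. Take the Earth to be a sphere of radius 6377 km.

Great circle: cos σ = sin φ₁ sin φ₂ + cos φ₁ cos φ₂ cos Δλ,  σ = 1.6437 rad → d_gc = 10481.9 km
Rhumb line: Δψ = +1.8550, q = Δφ/Δψ = 0.6944, d_rh = R√(Δφ²+q²Δλ²) = 11084.0 km
Excess = 11084.0 − 10481.9 = 602.1 ≈ 602 km

602 km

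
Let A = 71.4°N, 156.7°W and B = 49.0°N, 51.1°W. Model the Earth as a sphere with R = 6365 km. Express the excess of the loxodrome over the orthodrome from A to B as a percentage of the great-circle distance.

12.3%

Great circle: σ = 0.8513 rad → d_gc = Rσ = 5418.4 km
Rhumb: Δφ = -0.3910, Δλ = +1.8431, Δψ = -0.8256, q = Δφ/Δψ = 0.4736 → d_rh = R√(Δφ²+q²Δλ²) = 6087.2 km
Excess = (6087.2 − 5418.4) / 5418.4 = 668.8 / 5418.4 = 12.34% ≈ 12.3%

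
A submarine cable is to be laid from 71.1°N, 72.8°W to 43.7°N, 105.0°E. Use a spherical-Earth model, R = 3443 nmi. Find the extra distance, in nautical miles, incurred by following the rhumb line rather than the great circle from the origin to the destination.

1743 nmi

Great circle: cos σ = sin φ₁ sin φ₂ + cos φ₁ cos φ₂ cos Δλ,  σ = 1.1378 rad → d_gc = 3917.3 nmi
Rhumb line: Δψ = -0.9434, q = Δφ/Δψ = 0.5069, d_rh = R√(Δφ²+q²Δλ²) = 5660.5 nmi
Excess = 5660.5 − 3917.3 = 1743.2 ≈ 1743 nmi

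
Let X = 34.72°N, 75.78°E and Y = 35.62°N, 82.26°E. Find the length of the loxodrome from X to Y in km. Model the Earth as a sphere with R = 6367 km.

597 km

Δψ = ln[tan(π/4+φ₂/2)/tan(π/4+φ₁/2)] = +0.0192;  Δφ = +0.0157 rad,  Δλ = +0.1131 rad
q = Δφ/Δψ = 0.8174
d = R·√(Δφ² + q²Δλ²) = 6367·0.09377 = 597 km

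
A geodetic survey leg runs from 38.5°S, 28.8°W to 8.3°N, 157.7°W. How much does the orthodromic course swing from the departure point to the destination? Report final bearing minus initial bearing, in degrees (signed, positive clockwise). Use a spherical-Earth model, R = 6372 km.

Initial bearing θ₁ = atan2(sin Δλ cos φ₂, cos φ₁ sin φ₂ − sin φ₁ cos φ₂ cos Δλ) = 250.42°
Final bearing θ₂ = (initial bearing from the destination back to the start) + 180° = 311.83°
Δθ = θ₂ − θ₁ = +61.4°

+61.4°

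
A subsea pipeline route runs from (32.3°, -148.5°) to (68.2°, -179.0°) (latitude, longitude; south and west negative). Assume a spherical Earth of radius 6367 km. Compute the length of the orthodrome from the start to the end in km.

cos σ = sin φ₁ sin φ₂ + cos φ₁ cos φ₂ cos Δλ
      = sin(32.30°)sin(68.20°) + cos(32.30°)cos(68.20°)cos(-30.50°) = 0.7666
σ = 39.950° → d = Rσ = 6367·0.69726 = 4439 km

4439 km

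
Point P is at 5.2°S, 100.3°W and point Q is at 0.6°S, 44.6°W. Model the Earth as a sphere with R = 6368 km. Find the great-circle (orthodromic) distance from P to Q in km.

cos σ = sin φ₁ sin φ₂ + cos φ₁ cos φ₂ cos Δλ
      = sin(-5.20°)sin(-0.60°) + cos(-5.20°)cos(-0.60°)cos(55.70°) = 0.5621
σ = 55.797° → d = Rσ = 6368·0.97384 = 6201 km

6201 km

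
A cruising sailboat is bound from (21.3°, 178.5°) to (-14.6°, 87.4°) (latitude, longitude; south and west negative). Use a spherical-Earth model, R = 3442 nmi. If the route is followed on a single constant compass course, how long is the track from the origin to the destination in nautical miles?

Δψ = ln[tan(π/4+φ₂/2)/tan(π/4+φ₁/2)] = -0.6382;  Δφ = -0.6266 rad,  Δλ = -1.5900 rad
q = Δφ/Δψ = 0.9817
d = R·√(Δφ² + q²Δλ²) = 3442·1.68197 = 5789 nmi

5789 nmi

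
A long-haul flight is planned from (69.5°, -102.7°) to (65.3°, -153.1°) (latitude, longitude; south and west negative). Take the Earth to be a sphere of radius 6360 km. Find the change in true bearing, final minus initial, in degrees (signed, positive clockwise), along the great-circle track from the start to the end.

-47.0°

At departure: θ₁ = atan2(sin Δλ cos φ₂, cos φ₁ sin φ₂ − sin φ₁ cos φ₂ cos Δλ) = 282.04°
At arrival: θ₂ = atan2(sin Δλ cos φ₁, −cos φ₂ sin φ₁ + sin φ₂ cos φ₁ cos Δλ) = 235.05°
Δθ = θ₂ − θ₁ = -47.0°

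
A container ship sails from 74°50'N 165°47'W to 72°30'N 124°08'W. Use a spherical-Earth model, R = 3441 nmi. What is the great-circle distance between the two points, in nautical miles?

702 nmi

cos σ = sin φ₁ sin φ₂ + cos φ₁ cos φ₂ cos Δλ
      = sin(74.83°)sin(72.50°) + cos(74.83°)cos(72.50°)cos(41.65°) = 0.9793
σ = 11.683° → d = Rσ = 3441·0.20390 = 702 nmi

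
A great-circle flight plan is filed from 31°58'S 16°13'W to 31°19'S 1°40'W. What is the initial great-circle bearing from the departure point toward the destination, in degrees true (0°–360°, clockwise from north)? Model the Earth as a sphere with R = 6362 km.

90.8°

θ = atan2( sin Δλ·cos φ₂ ,  cos φ₁ sin φ₂ − sin φ₁ cos φ₂ cos Δλ )
  = atan2(+0.2146, -0.0032) = 90.84°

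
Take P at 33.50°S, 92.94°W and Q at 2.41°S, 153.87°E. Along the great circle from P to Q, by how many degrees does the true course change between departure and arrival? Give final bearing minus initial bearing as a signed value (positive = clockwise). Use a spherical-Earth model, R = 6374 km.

+51.8°

Initial bearing θ₁ = atan2(sin Δλ cos φ₂, cos φ₁ sin φ₂ − sin φ₁ cos φ₂ cos Δλ) = 254.64°
Final bearing θ₂ = (initial bearing from the destination back to the start) + 180° = 306.41°
Δθ = θ₂ − θ₁ = +51.8°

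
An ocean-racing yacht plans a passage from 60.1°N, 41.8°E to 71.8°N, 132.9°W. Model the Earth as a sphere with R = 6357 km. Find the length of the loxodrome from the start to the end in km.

Rhumb course C = atan2(Δλ, Δψ) with Δψ = ln[tan(π/4+φ₂/2)/tan(π/4+φ₁/2)] = +0.5110, Δλ = -3.0491 → C = 279.51°
d = R·|Δφ| / |cos C| = 6357·0.20420 / 0.16530 = 7853 km

7853 km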